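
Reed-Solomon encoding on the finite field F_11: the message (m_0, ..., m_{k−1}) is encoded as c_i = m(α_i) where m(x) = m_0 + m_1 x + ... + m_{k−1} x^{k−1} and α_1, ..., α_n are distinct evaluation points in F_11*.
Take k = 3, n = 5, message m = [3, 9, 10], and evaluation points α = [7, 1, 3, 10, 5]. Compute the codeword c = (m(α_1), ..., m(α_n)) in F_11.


c = [6, 0, 10, 4, 1]

Message polynomial: m(x) = 3 + 9·x + 10·x^2 (mod 11).
For each evaluation point α_i, compute m(α_i) mod 11:
  α_1 = 7: Horner steps 10 → 2 → 6, so m(7) = 6.
  α_2 = 1: Horner steps 10 → 8 → 0, so m(1) = 0.
  α_3 = 3: Horner steps 10 → 6 → 10, so m(3) = 10.
  α_4 = 10: Horner steps 10 → 10 → 4, so m(10) = 4.
  α_5 = 5: Horner steps 10 → 4 → 1, so m(5) = 1.
Codeword c = [6, 0, 10, 4, 1] ∈ F_11^5.


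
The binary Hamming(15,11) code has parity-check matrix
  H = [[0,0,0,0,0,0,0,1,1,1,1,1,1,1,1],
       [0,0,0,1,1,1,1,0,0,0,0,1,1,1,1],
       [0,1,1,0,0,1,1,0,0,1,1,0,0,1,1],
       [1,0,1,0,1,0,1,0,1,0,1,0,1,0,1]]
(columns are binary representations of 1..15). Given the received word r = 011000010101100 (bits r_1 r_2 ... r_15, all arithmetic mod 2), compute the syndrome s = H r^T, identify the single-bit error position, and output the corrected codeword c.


s = (0, 0, 1, 0)^T, error position = 2, corrected codeword c = 001000010101100

Compute s = H r^T mod 2 one row at a time:
  s_1 = 1 + 0 + 1 + 0 + 1 + 1 + 0 + 0 = 4 ≡ 0 (mod 2).
  s_2 = 0 + 0 + 0 + 0 + 1 + 1 + 0 + 0 = 2 ≡ 0 (mod 2).
  s_3 = 1 + 1 + 0 + 0 + 1 + 0 + 0 + 0 = 3 ≡ 1 (mod 2).
  s_4 = 0 + 1 + 0 + 0 + 0 + 0 + 1 + 0 = 2 ≡ 0 (mod 2).
s = (0, 0, 1, 0)^T — this equals column 2 of H (binary 0010), so error is at position 2.
Correct: flip bit 2 of r = 011000010101100 to get c = 001000010101100.


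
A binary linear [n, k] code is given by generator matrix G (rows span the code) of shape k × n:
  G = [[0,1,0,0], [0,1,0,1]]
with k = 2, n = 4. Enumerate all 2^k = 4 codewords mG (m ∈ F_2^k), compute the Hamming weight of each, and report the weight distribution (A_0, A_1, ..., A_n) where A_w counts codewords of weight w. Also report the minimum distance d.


Weight distribution: A_0 = 1, A_1 = 2, A_2 = 1. Minimum distance d = 1.

Enumerate all 2^2 = 4 messages m ∈ F_2^2.
For each, compute codeword c = mG in F_2^4, then tally its weight.
  m = 00 → c = 0000, weight = 0.
  m = 10 → c = 0100, weight = 1.
  m = 01 → c = 0101, weight = 2.
  m = 11 → c = 0001, weight = 1.
Tally weights:
  weight 0: 1 codewords.
  weight 1: 2 codewords.
  weight 2: 1 codewords.
Minimum distance d = smallest w > 0 with A_w > 0 = 1.
Sanity: Σ A_w = 4 = 2^2 = 4 ✓.


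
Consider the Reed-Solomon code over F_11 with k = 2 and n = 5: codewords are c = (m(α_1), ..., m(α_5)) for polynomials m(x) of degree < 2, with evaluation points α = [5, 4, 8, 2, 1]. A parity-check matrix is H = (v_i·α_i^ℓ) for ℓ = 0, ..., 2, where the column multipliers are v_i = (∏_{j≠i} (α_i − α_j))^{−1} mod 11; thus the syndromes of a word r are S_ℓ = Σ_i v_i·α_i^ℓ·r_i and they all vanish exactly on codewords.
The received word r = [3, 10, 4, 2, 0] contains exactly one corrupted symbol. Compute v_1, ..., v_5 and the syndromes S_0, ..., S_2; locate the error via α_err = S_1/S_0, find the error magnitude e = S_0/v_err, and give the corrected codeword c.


S = (5, 5, 5), error at position 5, error magnitude e = 2, c = [3, 10, 4, 2, 9].

Step 1: column multipliers v_i = (∏_{j≠i}(α_i − α_j))^{−1} mod 11.
  i = 1 (α = 5): (5−4)(5−8)(5−2)(5−1) = 1·(−3)·3·4 = −36 ≡ 8, so v_1 = 8^{−1} = 7 (mod 11).
  i = 2 (α = 4): (4−5)(4−8)(4−2)(4−1) = (−1)·(−4)·2·3 = 24 ≡ 2, so v_2 = 2^{−1} = 6 (mod 11).
  i = 3 (α = 8): (8−5)(8−4)(8−2)(8−1) = 3·4·6·7 = 504 ≡ 9, so v_3 = 9^{−1} = 5 (mod 11).
  i = 4 (α = 2): (2−5)(2−4)(2−8)(2−1) = (−3)·(−2)·(−6)·1 = −36 ≡ 8, so v_4 = 8^{−1} = 7 (mod 11).
  i = 5 (α = 1): (1−5)(1−4)(1−8)(1−2) = (−4)·(−3)·(−7)·(−1) = 84 ≡ 7, so v_5 = 7^{−1} = 8 (mod 11).
  v = [7, 6, 5, 7, 8].
Step 2: syndromes of r = [3, 10, 4, 2, 0] (all sums mod 11).
  S_0 = Σ v_i r_i = 7·3 + 6·10 + 5·4 + 7·2 + 8·0 = 115 ≡ 5.
  S_1 = Σ v_i α_i r_i = 7·5·3 + 6·4·10 + 5·8·4 + 7·2·2 + 8·1·0 = 533 ≡ 5.
  α_i^2 mod 11 = [3, 5, 9, 4, 1].
  S_2 = Σ v_i α_i^2 r_i = 7·3·3 + 6·5·10 + 5·9·4 + 7·4·2 + 8·1·0 = 599 ≡ 5.
  S = (5, 5, 5) ≠ 0, so r is not a codeword (an error is present).
Step 3: locate the error. For a single error e at position i, S_ℓ = v_i·e·α_i^ℓ, so α_err = S_1/S_0.
  S_0^{−1} = 5^{−1} = 9 (mod 11), so α_err = 5·9 = 45 ≡ 1 = α_5. Error position i = 5.
  Consistency check: S_2/S_1 = 5·9 = 45 ≡ 1 = α_err ✓ (single-error assumption holds).
Step 4: error magnitude e = S_0/v_5 = S_0·∏_{j≠5}(α_5 − α_j) = 5·7 = 35 ≡ 2 (mod 11).
Step 5: correct position 5: c_5 = r_5 − e = 0 − 2 ≡ 9 (mod 11). Hence c = [3, 10, 4, 2, 9].
  Check: interpolating c through the α_i gives m(x) = 5 + 4·x (degree < 2) with m(α_i) = c_i for every i, so c is indeed a codeword.


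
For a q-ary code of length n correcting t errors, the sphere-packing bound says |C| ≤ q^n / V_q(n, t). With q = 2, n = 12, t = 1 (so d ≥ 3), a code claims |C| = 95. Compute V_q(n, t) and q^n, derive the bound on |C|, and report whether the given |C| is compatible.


V_q(n, t) = 13, q^n = 4096, Hamming bound = 315, |C| = 95 ≤ bound (satisfied).

Step 1: Compute V_q(n, t) = Σ_{j=0}^1 C(n, j) (q−1)^j.
  j = 0: C(12,0)·(1)^0 = 1·1 = 1.
  j = 1: C(12,1)·(1)^1 = 12·1 = 12.
  V_q(n, t) = 1 + 12 = 13.
Step 2: q^n = 2^12 = 4096.
Step 3: Hamming bound ⌊q^n / V_q(n,t)⌋ = ⌊4096/13⌋ = 315.
Step 4: Compare |C| = 95 to 315: satisfied.
The claimed |C| lies below the Hamming bound.


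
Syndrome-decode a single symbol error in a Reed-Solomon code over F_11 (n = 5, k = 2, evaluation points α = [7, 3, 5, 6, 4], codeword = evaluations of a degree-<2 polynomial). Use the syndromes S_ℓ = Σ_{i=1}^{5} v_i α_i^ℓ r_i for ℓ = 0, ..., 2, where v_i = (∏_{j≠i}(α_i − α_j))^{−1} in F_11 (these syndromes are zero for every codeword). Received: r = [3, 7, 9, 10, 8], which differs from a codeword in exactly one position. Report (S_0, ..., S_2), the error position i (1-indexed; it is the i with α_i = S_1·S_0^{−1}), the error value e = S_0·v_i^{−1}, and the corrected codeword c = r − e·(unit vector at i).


S = (7, 5, 2), error at position 1, error magnitude e = 3, c = [0, 7, 9, 10, 8].

Step 1: column multipliers v_i = (∏_{j≠i}(α_i − α_j))^{−1} mod 11.
  i = 1 (α = 7): (7−3)(7−5)(7−6)(7−4) = 4·2·1·3 = 24 ≡ 2, so v_1 = 2^{−1} = 6 (mod 11).
  i = 2 (α = 3): (3−7)(3−5)(3−6)(3−4) = (−4)·(−2)·(−3)·(−1) = 24 ≡ 2, so v_2 = 2^{−1} = 6 (mod 11).
  i = 3 (α = 5): (5−7)(5−3)(5−6)(5−4) = (−2)·2·(−1)·1 = 4 ≡ 4, so v_3 = 4^{−1} = 3 (mod 11).
  i = 4 (α = 6): (6−7)(6−3)(6−5)(6−4) = (−1)·3·1·2 = −6 ≡ 5, so v_4 = 5^{−1} = 9 (mod 11).
  i = 5 (α = 4): (4−7)(4−3)(4−5)(4−6) = (−3)·1·(−1)·(−2) = −6 ≡ 5, so v_5 = 5^{−1} = 9 (mod 11).
  v = [6, 6, 3, 9, 9].
Step 2: syndromes of r = [3, 7, 9, 10, 8] (all sums mod 11).
  S_0 = Σ v_i r_i = 6·3 + 6·7 + 3·9 + 9·10 + 9·8 = 249 ≡ 7.
  S_1 = Σ v_i α_i r_i = 6·7·3 + 6·3·7 + 3·5·9 + 9·6·10 + 9·4·8 = 1215 ≡ 5.
  α_i^2 mod 11 = [5, 9, 3, 3, 5].
  S_2 = Σ v_i α_i^2 r_i = 6·5·3 + 6·9·7 + 3·3·9 + 9·3·10 + 9·5·8 = 1179 ≡ 2.
  S = (7, 5, 2) ≠ 0, so r is not a codeword (an error is present).
Step 3: locate the error. For a single error e at position i, S_ℓ = v_i·e·α_i^ℓ, so α_err = S_1/S_0.
  S_0^{−1} = 7^{−1} = 8 (mod 11), so α_err = 5·8 = 40 ≡ 7 = α_1. Error position i = 1.
  Consistency check: S_2/S_1 = 2·9 = 18 ≡ 7 = α_err ✓ (single-error assumption holds).
Step 4: error magnitude e = S_0/v_1 = S_0·∏_{j≠1}(α_1 − α_j) = 7·2 = 14 ≡ 3 (mod 11).
Step 5: correct position 1: c_1 = r_1 − e = 3 − 3 ≡ 0 (mod 11). Hence c = [0, 7, 9, 10, 8].
  Check: interpolating c through the α_i gives m(x) = 4 + 1·x (degree < 2) with m(α_i) = c_i for every i, so c is indeed a codeword.


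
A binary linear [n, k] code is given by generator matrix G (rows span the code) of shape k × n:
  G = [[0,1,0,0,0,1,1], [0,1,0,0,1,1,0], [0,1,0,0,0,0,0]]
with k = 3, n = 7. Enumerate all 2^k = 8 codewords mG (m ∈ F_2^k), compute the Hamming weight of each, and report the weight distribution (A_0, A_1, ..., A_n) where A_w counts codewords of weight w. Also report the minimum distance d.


Weight distribution: A_0 = 1, A_1 = 1, A_2 = 3, A_3 = 3. Minimum distance d = 1.

Enumerate all 2^3 = 8 messages m ∈ F_2^3.
For each, compute codeword c = mG in F_2^7, then tally its weight.
  m = 000 → c = 0000000, weight = 0.
  m = 100 → c = 0100011, weight = 3.
  m = 010 → c = 0100110, weight = 3.
  m = 110 → c = 0000101, weight = 2.
  m = 001 → c = 0100000, weight = 1.
  m = 101 → c = 0000011, weight = 2.
  m = 011 → c = 0000110, weight = 2.
  m = 111 → c = 0100101, weight = 3.
Tally weights:
  weight 0: 1 codewords.
  weight 1: 1 codewords.
  weight 2: 3 codewords.
  weight 3: 3 codewords.
Minimum distance d = smallest w > 0 with A_w > 0 = 1.
Sanity: Σ A_w = 8 = 2^3 = 8 ✓.


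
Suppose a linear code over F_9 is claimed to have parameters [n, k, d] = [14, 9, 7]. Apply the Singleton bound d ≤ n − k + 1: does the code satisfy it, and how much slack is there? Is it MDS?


Singleton RHS = n − k + 1 = 6, slack = -1, bound violated (no such code; not MDS).

Singleton bound: d ≤ n − k + 1.
Here n = 14, k = 9, so n − k + 1 = 6.
Given d = 7, check d ≤ 6: NO.
Slack = (n − k + 1) − d = -1.
The slack is negative: d = 7 exceeds n − k + 1 = 6 by 1, so the Singleton bound is violated and no linear [14, 9, 7]_9 code can exist. In particular it is not MDS (MDS requires d = n − k + 1 exactly).
Description: the claimed parameters are [14, 9, 7]_9; such a code would be impossible (violates the Singleton bound).


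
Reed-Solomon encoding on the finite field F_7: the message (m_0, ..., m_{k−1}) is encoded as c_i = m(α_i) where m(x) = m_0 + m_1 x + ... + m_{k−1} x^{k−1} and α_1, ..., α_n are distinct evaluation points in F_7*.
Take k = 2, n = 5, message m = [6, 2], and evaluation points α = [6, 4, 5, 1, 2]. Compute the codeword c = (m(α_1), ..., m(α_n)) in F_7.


c = [4, 0, 2, 1, 3]

Message polynomial: m(x) = 6 + 2·x (mod 7).
For each evaluation point α_i, compute m(α_i) mod 7:
  α_1 = 6: Horner steps 2 → 4, so m(6) = 4.
  α_2 = 4: Horner steps 2 → 0, so m(4) = 0.
  α_3 = 5: Horner steps 2 → 2, so m(5) = 2.
  α_4 = 1: Horner steps 2 → 1, so m(1) = 1.
  α_5 = 2: Horner steps 2 → 3, so m(2) = 3.
Codeword c = [4, 0, 2, 1, 3] ∈ F_7^5.


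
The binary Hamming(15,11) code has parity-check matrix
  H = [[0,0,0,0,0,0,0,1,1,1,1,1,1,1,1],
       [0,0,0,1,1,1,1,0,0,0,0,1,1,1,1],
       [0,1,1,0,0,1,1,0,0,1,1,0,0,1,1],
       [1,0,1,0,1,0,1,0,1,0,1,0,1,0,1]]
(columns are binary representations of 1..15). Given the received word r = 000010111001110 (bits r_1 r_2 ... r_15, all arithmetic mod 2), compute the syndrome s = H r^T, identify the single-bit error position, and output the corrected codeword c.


s = (1, 1, 0, 0)^T, error position = 12, corrected codeword c = 000010111000110

Compute s = H r^T mod 2 one row at a time:
  s_1 = 1 + 1 + 0 + 0 + 1 + 1 + 1 + 0 = 5 ≡ 1 (mod 2).
  s_2 = 0 + 1 + 0 + 1 + 1 + 1 + 1 + 0 = 5 ≡ 1 (mod 2).
  s_3 = 0 + 0 + 0 + 1 + 0 + 0 + 1 + 0 = 2 ≡ 0 (mod 2).
  s_4 = 0 + 0 + 1 + 1 + 1 + 0 + 1 + 0 = 4 ≡ 0 (mod 2).
s = (1, 1, 0, 0)^T — this equals column 12 of H (binary 1100), so error is at position 12.
Correct: flip bit 12 of r = 000010111001110 to get c = 000010111000110.


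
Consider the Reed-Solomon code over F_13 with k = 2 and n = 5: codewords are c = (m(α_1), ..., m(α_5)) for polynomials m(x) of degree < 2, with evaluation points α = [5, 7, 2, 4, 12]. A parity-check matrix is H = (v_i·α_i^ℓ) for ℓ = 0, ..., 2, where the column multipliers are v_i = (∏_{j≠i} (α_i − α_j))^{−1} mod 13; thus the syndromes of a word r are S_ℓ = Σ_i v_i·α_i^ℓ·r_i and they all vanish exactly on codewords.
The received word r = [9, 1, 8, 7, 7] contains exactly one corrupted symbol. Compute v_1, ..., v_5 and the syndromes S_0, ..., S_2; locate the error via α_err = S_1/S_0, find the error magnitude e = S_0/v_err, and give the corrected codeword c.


S = (5, 7, 2), error at position 4, error magnitude e = 7, c = [9, 1, 8, 0, 7].

Step 1: column multipliers v_i = (∏_{j≠i}(α_i − α_j))^{−1} mod 13.
  i = 1 (α = 5): (5−7)(5−2)(5−4)(5−12) = (−2)·3·1·(−7) = 42 ≡ 3, so v_1 = 3^{−1} = 9 (mod 13).
  i = 2 (α = 7): (7−5)(7−2)(7−4)(7−12) = 2·5·3·(−5) = −150 ≡ 6, so v_2 = 6^{−1} = 11 (mod 13).
  i = 3 (α = 2): (2−5)(2−7)(2−4)(2−12) = (−3)·(−5)·(−2)·(−10) = 300 ≡ 1, so v_3 = 1^{−1} = 1 (mod 13).
  i = 4 (α = 4): (4−5)(4−7)(4−2)(4−12) = (−1)·(−3)·2·(−8) = −48 ≡ 4, so v_4 = 4^{−1} = 10 (mod 13).
  i = 5 (α = 12): (12−5)(12−7)(12−2)(12−4) = 7·5·10·8 = 2800 ≡ 5, so v_5 = 5^{−1} = 8 (mod 13).
  v = [9, 11, 1, 10, 8].
Step 2: syndromes of r = [9, 1, 8, 7, 7] (all sums mod 13).
  S_0 = Σ v_i r_i = 9·9 + 11·1 + 1·8 + 10·7 + 8·7 = 226 ≡ 5.
  S_1 = Σ v_i α_i r_i = 9·5·9 + 11·7·1 + 1·2·8 + 10·4·7 + 8·12·7 = 1450 ≡ 7.
  α_i^2 mod 13 = [12, 10, 4, 3, 1].
  S_2 = Σ v_i α_i^2 r_i = 9·12·9 + 11·10·1 + 1·4·8 + 10·3·7 + 8·1·7 = 1380 ≡ 2.
  S = (5, 7, 2) ≠ 0, so r is not a codeword (an error is present).
Step 3: locate the error. For a single error e at position i, S_ℓ = v_i·e·α_i^ℓ, so α_err = S_1/S_0.
  S_0^{−1} = 5^{−1} = 8 (mod 13), so α_err = 7·8 = 56 ≡ 4 = α_4. Error position i = 4.
  Consistency check: S_2/S_1 = 2·2 = 4 ≡ 4 = α_err ✓ (single-error assumption holds).
Step 4: error magnitude e = S_0/v_4 = S_0·∏_{j≠4}(α_4 − α_j) = 5·4 = 20 ≡ 7 (mod 13).
Step 5: correct position 4: c_4 = r_4 − e = 7 − 7 ≡ 0 (mod 13). Hence c = [9, 1, 8, 0, 7].
  Check: interpolating c through the α_i gives m(x) = 3 + 9·x (degree < 2) with m(α_i) = c_i for every i, so c is indeed a codeword.


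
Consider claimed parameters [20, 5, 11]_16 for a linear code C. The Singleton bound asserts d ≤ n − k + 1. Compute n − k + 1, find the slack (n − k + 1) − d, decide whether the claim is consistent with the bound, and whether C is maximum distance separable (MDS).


Singleton RHS = n − k + 1 = 16, slack = 5, bound satisfied, not MDS.

Singleton bound: d ≤ n − k + 1.
Here n = 20, k = 5, so n − k + 1 = 16.
Given d = 11, check d ≤ 16: YES.
Slack = (n − k + 1) − d = 5.
The code is NOT MDS (slack = 5 > 0).
Description: the claimed parameters are [20, 5, 11]_16; such a code would be non-MDS.


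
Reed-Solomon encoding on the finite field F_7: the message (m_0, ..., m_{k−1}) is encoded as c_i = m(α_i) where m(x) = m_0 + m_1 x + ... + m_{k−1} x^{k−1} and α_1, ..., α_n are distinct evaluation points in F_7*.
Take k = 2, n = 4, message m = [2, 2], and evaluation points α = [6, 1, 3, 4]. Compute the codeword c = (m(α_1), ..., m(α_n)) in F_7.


c = [0, 4, 1, 3]

Message polynomial: m(x) = 2 + 2·x (mod 7).
For each evaluation point α_i, compute m(α_i) mod 7:
  α_1 = 6: Horner steps 2 → 0, so m(6) = 0.
  α_2 = 1: Horner steps 2 → 4, so m(1) = 4.
  α_3 = 3: Horner steps 2 → 1, so m(3) = 1.
  α_4 = 4: Horner steps 2 → 3, so m(4) = 3.
Codeword c = [0, 4, 1, 3] ∈ F_7^4.


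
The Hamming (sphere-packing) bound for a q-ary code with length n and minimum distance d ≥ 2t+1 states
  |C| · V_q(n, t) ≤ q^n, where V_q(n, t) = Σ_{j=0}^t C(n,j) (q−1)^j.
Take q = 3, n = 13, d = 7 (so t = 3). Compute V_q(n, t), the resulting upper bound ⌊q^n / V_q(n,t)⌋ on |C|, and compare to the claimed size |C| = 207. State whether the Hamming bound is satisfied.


V_q(n, t) = 2627, q^n = 1594323, Hamming bound = 606, |C| = 207 ≤ bound (satisfied).

Step 1: Compute V_q(n, t) = Σ_{j=0}^3 C(n, j) (q−1)^j.
  j = 0: C(13,0)·(2)^0 = 1·1 = 1.
  j = 1: C(13,1)·(2)^1 = 13·2 = 26.
  j = 2: C(13,2)·(2)^2 = 78·4 = 312.
  j = 3: C(13,3)·(2)^3 = 286·8 = 2288.
  V_q(n, t) = 1 + 26 + 312 + 2288 = 2627.
Step 2: q^n = 3^13 = 1594323.
Step 3: Hamming bound ⌊q^n / V_q(n,t)⌋ = ⌊1594323/2627⌋ = 606.
Step 4: Compare |C| = 207 to 606: satisfied.
The claimed |C| lies below the Hamming bound.


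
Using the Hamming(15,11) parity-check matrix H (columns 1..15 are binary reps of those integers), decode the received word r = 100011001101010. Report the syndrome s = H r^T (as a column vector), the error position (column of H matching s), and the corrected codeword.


s = (0, 0, 1, 1)^T, error position = 3, corrected codeword c = 101011001101010

Compute s = H r^T mod 2 one row at a time:
  s_1 = 0 + 1 + 1 + 0 + 1 + 0 + 1 + 0 = 4 ≡ 0 (mod 2).
  s_2 = 0 + 1 + 1 + 0 + 1 + 0 + 1 + 0 = 4 ≡ 0 (mod 2).
  s_3 = 0 + 0 + 1 + 0 + 1 + 0 + 1 + 0 = 3 ≡ 1 (mod 2).
  s_4 = 1 + 0 + 1 + 0 + 1 + 0 + 0 + 0 = 3 ≡ 1 (mod 2).
s = (0, 0, 1, 1)^T — this equals column 3 of H (binary 0011), so error is at position 3.
Correct: flip bit 3 of r = 100011001101010 to get c = 101011001101010.


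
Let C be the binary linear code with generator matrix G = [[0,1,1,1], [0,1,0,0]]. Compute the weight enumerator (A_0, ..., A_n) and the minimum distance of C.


Weight distribution: A_0 = 1, A_1 = 1, A_2 = 1, A_3 = 1. Minimum distance d = 1.

Enumerate all 2^2 = 4 messages m ∈ F_2^2.
For each, compute codeword c = mG in F_2^4, then tally its weight.
  m = 00 → c = 0000, weight = 0.
  m = 10 → c = 0111, weight = 3.
  m = 01 → c = 0100, weight = 1.
  m = 11 → c = 0011, weight = 2.
Tally weights:
  weight 0: 1 codewords.
  weight 1: 1 codewords.
  weight 2: 1 codewords.
  weight 3: 1 codewords.
Minimum distance d = smallest w > 0 with A_w > 0 = 1.
Sanity: Σ A_w = 4 = 2^2 = 4 ✓.


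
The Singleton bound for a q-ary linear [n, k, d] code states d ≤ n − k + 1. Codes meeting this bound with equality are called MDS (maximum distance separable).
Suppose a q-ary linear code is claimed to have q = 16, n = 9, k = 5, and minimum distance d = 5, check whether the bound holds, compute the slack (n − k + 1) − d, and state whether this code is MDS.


Singleton RHS = n − k + 1 = 5, slack = 0, bound satisfied, MDS.

Singleton bound: d ≤ n − k + 1.
Here n = 9, k = 5, so n − k + 1 = 5.
Given d = 5, check d ≤ 5: YES.
Slack = (n − k + 1) − d = 0.
The code is MDS (slack = 0).
Description: the claimed parameters are [9, 5, 5]_16; such a code would be MDS (meets Singleton bound).


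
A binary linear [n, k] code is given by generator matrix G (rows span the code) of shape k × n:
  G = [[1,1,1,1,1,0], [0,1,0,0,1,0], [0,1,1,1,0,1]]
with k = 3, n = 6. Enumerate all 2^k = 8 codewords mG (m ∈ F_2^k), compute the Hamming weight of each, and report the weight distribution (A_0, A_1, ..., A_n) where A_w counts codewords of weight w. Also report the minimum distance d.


Weight distribution: A_0 = 1, A_2 = 1, A_3 = 3, A_4 = 2, A_5 = 1. Minimum distance d = 2.

Enumerate all 2^3 = 8 messages m ∈ F_2^3.
For each, compute codeword c = mG in F_2^6, then tally its weight.
  m = 000 → c = 000000, weight = 0.
  m = 100 → c = 111110, weight = 5.
  m = 010 → c = 010010, weight = 2.
  m = 110 → c = 101100, weight = 3.
  m = 001 → c = 011101, weight = 4.
  m = 101 → c = 100011, weight = 3.
  m = 011 → c = 001111, weight = 4.
  m = 111 → c = 110001, weight = 3.
Tally weights:
  weight 0: 1 codewords.
  weight 2: 1 codewords.
  weight 3: 3 codewords.
  weight 4: 2 codewords.
  weight 5: 1 codewords.
Minimum distance d = smallest w > 0 with A_w > 0 = 2.
Sanity: Σ A_w = 8 = 2^3 = 8 ✓.


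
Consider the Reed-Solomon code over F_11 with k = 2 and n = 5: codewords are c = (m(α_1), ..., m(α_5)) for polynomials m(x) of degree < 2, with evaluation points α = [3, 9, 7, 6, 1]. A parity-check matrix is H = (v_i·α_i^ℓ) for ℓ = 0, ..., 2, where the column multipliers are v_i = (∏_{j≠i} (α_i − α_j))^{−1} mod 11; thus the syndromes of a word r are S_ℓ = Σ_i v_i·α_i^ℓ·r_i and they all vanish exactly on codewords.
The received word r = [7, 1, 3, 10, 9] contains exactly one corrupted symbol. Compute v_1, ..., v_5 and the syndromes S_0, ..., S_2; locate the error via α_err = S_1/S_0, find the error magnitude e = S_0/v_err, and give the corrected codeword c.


S = (6, 3, 7), error at position 4, error magnitude e = 6, c = [7, 1, 3, 4, 9].

Step 1: column multipliers v_i = (∏_{j≠i}(α_i − α_j))^{−1} mod 11.
  i = 1 (α = 3): (3−9)(3−7)(3−6)(3−1) = (−6)·(−4)·(−3)·2 = −144 ≡ 10, so v_1 = 10^{−1} = 10 (mod 11).
  i = 2 (α = 9): (9−3)(9−7)(9−6)(9−1) = 6·2·3·8 = 288 ≡ 2, so v_2 = 2^{−1} = 6 (mod 11).
  i = 3 (α = 7): (7−3)(7−9)(7−6)(7−1) = 4·(−2)·1·6 = −48 ≡ 7, so v_3 = 7^{−1} = 8 (mod 11).
  i = 4 (α = 6): (6−3)(6−9)(6−7)(6−1) = 3·(−3)·(−1)·5 = 45 ≡ 1, so v_4 = 1^{−1} = 1 (mod 11).
  i = 5 (α = 1): (1−3)(1−9)(1−7)(1−6) = (−2)·(−8)·(−6)·(−5) = 480 ≡ 7, so v_5 = 7^{−1} = 8 (mod 11).
  v = [10, 6, 8, 1, 8].
Step 2: syndromes of r = [7, 1, 3, 10, 9] (all sums mod 11).
  S_0 = Σ v_i r_i = 10·7 + 6·1 + 8·3 + 1·10 + 8·9 = 182 ≡ 6.
  S_1 = Σ v_i α_i r_i = 10·3·7 + 6·9·1 + 8·7·3 + 1·6·10 + 8·1·9 = 564 ≡ 3.
  α_i^2 mod 11 = [9, 4, 5, 3, 1].
  S_2 = Σ v_i α_i^2 r_i = 10·9·7 + 6·4·1 + 8·5·3 + 1·3·10 + 8·1·9 = 876 ≡ 7.
  S = (6, 3, 7) ≠ 0, so r is not a codeword (an error is present).
Step 3: locate the error. For a single error e at position i, S_ℓ = v_i·e·α_i^ℓ, so α_err = S_1/S_0.
  S_0^{−1} = 6^{−1} = 2 (mod 11), so α_err = 3·2 = 6 ≡ 6 = α_4. Error position i = 4.
  Consistency check: S_2/S_1 = 7·4 = 28 ≡ 6 = α_err ✓ (single-error assumption holds).
Step 4: error magnitude e = S_0/v_4 = S_0·∏_{j≠4}(α_4 − α_j) = 6·1 = 6 ≡ 6 (mod 11).
Step 5: correct position 4: c_4 = r_4 − e = 10 − 6 ≡ 4 (mod 11). Hence c = [7, 1, 3, 4, 9].
  Check: interpolating c through the α_i gives m(x) = 10 + 10·x (degree < 2) with m(α_i) = c_i for every i, so c is indeed a codeword.


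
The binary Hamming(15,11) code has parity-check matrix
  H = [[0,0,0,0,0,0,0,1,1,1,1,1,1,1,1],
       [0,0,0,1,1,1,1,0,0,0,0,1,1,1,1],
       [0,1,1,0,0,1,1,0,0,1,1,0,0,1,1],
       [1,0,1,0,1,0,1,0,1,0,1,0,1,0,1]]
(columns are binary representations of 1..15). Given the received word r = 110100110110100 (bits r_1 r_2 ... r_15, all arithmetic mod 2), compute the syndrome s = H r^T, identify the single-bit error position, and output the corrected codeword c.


s = (0, 1, 0, 0)^T, error position = 4, corrected codeword c = 110000110110100

Compute s = H r^T mod 2 one row at a time:
  s_1 = 1 + 0 + 1 + 1 + 0 + 1 + 0 + 0 = 4 ≡ 0 (mod 2).
  s_2 = 1 + 0 + 0 + 1 + 0 + 1 + 0 + 0 = 3 ≡ 1 (mod 2).
  s_3 = 1 + 0 + 0 + 1 + 1 + 1 + 0 + 0 = 4 ≡ 0 (mod 2).
  s_4 = 1 + 0 + 0 + 1 + 0 + 1 + 1 + 0 = 4 ≡ 0 (mod 2).
s = (0, 1, 0, 0)^T — this equals column 4 of H (binary 0100), so error is at position 4.
Correct: flip bit 4 of r = 110100110110100 to get c = 110000110110100.


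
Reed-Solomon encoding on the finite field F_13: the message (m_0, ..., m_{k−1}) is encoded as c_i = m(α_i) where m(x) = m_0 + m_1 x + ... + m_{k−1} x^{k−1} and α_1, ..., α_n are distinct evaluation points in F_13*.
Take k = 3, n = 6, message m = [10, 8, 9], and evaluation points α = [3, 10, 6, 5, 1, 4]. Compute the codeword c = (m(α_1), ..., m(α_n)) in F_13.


c = [11, 2, 5, 2, 1, 4]

Message polynomial: m(x) = 10 + 8·x + 9·x^2 (mod 13).
For each evaluation point α_i, compute m(α_i) mod 13:
  α_1 = 3: Horner steps 9 → 9 → 11, so m(3) = 11.
  α_2 = 10: Horner steps 9 → 7 → 2, so m(10) = 2.
  α_3 = 6: Horner steps 9 → 10 → 5, so m(6) = 5.
  α_4 = 5: Horner steps 9 → 1 → 2, so m(5) = 2.
  α_5 = 1: Horner steps 9 → 4 → 1, so m(1) = 1.
  α_6 = 4: Horner steps 9 → 5 → 4, so m(4) = 4.
Codeword c = [11, 2, 5, 2, 1, 4] ∈ F_13^6.


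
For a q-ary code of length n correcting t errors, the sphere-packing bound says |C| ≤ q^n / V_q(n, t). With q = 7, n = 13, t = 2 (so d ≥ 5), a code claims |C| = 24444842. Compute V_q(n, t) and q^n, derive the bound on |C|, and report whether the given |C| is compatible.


V_q(n, t) = 2887, q^n = 96889010407, Hamming bound = 33560446, |C| = 24444842 ≤ bound (satisfied).

Step 1: Compute V_q(n, t) = Σ_{j=0}^2 C(n, j) (q−1)^j.
  j = 0: C(13,0)·(6)^0 = 1·1 = 1.
  j = 1: C(13,1)·(6)^1 = 13·6 = 78.
  j = 2: C(13,2)·(6)^2 = 78·36 = 2808.
  V_q(n, t) = 1 + 78 + 2808 = 2887.
Step 2: q^n = 7^13 = 96889010407.
Step 3: Hamming bound ⌊q^n / V_q(n,t)⌋ = ⌊96889010407/2887⌋ = 33560446.
Step 4: Compare |C| = 24444842 to 33560446: satisfied.
The claimed |C| lies below the Hamming bound.


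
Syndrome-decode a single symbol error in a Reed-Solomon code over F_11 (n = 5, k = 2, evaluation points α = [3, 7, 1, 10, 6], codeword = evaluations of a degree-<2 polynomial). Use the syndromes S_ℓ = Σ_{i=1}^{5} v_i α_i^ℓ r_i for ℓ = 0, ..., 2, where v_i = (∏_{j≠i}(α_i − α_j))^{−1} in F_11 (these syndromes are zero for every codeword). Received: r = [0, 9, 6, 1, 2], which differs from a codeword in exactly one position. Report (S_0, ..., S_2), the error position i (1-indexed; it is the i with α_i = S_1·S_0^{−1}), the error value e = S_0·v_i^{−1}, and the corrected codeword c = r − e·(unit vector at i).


S = (2, 3, 10), error at position 2, error magnitude e = 10, c = [0, 10, 6, 1, 2].

Step 1: column multipliers v_i = (∏_{j≠i}(α_i − α_j))^{−1} mod 11.
  i = 1 (α = 3): (3−7)(3−1)(3−10)(3−6) = (−4)·2·(−7)·(−3) = −168 ≡ 8, so v_1 = 8^{−1} = 7 (mod 11).
  i = 2 (α = 7): (7−3)(7−1)(7−10)(7−6) = 4·6·(−3)·1 = −72 ≡ 5, so v_2 = 5^{−1} = 9 (mod 11).
  i = 3 (α = 1): (1−3)(1−7)(1−10)(1−6) = (−2)·(−6)·(−9)·(−5) = 540 ≡ 1, so v_3 = 1^{−1} = 1 (mod 11).
  i = 4 (α = 10): (10−3)(10−7)(10−1)(10−6) = 7·3·9·4 = 756 ≡ 8, so v_4 = 8^{−1} = 7 (mod 11).
  i = 5 (α = 6): (6−3)(6−7)(6−1)(6−10) = 3·(−1)·5·(−4) = 60 ≡ 5, so v_5 = 5^{−1} = 9 (mod 11).
  v = [7, 9, 1, 7, 9].
Step 2: syndromes of r = [0, 9, 6, 1, 2] (all sums mod 11).
  S_0 = Σ v_i r_i = 7·0 + 9·9 + 1·6 + 7·1 + 9·2 = 112 ≡ 2.
  S_1 = Σ v_i α_i r_i = 7·3·0 + 9·7·9 + 1·1·6 + 7·10·1 + 9·6·2 = 751 ≡ 3.
  α_i^2 mod 11 = [9, 5, 1, 1, 3].
  S_2 = Σ v_i α_i^2 r_i = 7·9·0 + 9·5·9 + 1·1·6 + 7·1·1 + 9·3·2 = 472 ≡ 10.
  S = (2, 3, 10) ≠ 0, so r is not a codeword (an error is present).
Step 3: locate the error. For a single error e at position i, S_ℓ = v_i·e·α_i^ℓ, so α_err = S_1/S_0.
  S_0^{−1} = 2^{−1} = 6 (mod 11), so α_err = 3·6 = 18 ≡ 7 = α_2. Error position i = 2.
  Consistency check: S_2/S_1 = 10·4 = 40 ≡ 7 = α_err ✓ (single-error assumption holds).
Step 4: error magnitude e = S_0/v_2 = S_0·∏_{j≠2}(α_2 − α_j) = 2·5 = 10 ≡ 10 (mod 11).
Step 5: correct position 2: c_2 = r_2 − e = 9 − 10 ≡ 10 (mod 11). Hence c = [0, 10, 6, 1, 2].
  Check: interpolating c through the α_i gives m(x) = 9 + 8·x (degree < 2) with m(α_i) = c_i for every i, so c is indeed a codeword.


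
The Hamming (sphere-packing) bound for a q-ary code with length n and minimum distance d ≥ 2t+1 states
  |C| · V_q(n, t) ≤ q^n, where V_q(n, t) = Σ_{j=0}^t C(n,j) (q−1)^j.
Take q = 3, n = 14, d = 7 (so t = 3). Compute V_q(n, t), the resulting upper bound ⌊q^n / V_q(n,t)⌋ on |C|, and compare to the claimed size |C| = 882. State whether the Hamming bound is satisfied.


V_q(n, t) = 3305, q^n = 4782969, Hamming bound = 1447, |C| = 882 ≤ bound (satisfied).

Step 1: Compute V_q(n, t) = Σ_{j=0}^3 C(n, j) (q−1)^j.
  j = 0: C(14,0)·(2)^0 = 1·1 = 1.
  j = 1: C(14,1)·(2)^1 = 14·2 = 28.
  j = 2: C(14,2)·(2)^2 = 91·4 = 364.
  j = 3: C(14,3)·(2)^3 = 364·8 = 2912.
  V_q(n, t) = 1 + 28 + 364 + 2912 = 3305.
Step 2: q^n = 3^14 = 4782969.
Step 3: Hamming bound ⌊q^n / V_q(n,t)⌋ = ⌊4782969/3305⌋ = 1447.
Step 4: Compare |C| = 882 to 1447: satisfied.
The claimed |C| lies below the Hamming bound.


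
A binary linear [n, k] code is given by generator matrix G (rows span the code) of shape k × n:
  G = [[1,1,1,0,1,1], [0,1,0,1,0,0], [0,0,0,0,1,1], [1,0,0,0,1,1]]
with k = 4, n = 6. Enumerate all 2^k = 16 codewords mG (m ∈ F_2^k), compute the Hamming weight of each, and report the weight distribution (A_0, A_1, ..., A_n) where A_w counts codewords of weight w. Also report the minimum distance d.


Weight distribution: A_0 = 1, A_1 = 1, A_2 = 4, A_3 = 4, A_4 = 3, A_5 = 3. Minimum distance d = 1.

Enumerate all 2^4 = 16 messages m ∈ F_2^4.
For each, compute codeword c = mG in F_2^6, then tally its weight.
  m = 0000 → c = 000000, weight = 0.
  m = 1000 → c = 111011, weight = 5.
  m = 0100 → c = 010100, weight = 2.
  m = 1100 → c = 101111, weight = 5.
  m = 0010 → c = 000011, weight = 2.
  m = 1010 → c = 111000, weight = 3.
  m = 0110 → c = 010111, weight = 4.
  m = 1110 → c = 101100, weight = 3.
  m = 0001 → c = 100011, weight = 3.
  m = 1001 → c = 011000, weight = 2.
  m = 0101 → c = 110111, weight = 5.
  m = 1101 → c = 001100, weight = 2.
  m = 0011 → c = 100000, weight = 1.
  m = 1011 → c = 011011, weight = 4.
  m = 0111 → c = 110100, weight = 3.
  m = 1111 → c = 001111, weight = 4.
Tally weights:
  weight 0: 1 codewords.
  weight 1: 1 codewords.
  weight 2: 4 codewords.
  weight 3: 4 codewords.
  weight 4: 3 codewords.
  weight 5: 3 codewords.
Minimum distance d = smallest w > 0 with A_w > 0 = 1.
Sanity: Σ A_w = 16 = 2^4 = 16 ✓.


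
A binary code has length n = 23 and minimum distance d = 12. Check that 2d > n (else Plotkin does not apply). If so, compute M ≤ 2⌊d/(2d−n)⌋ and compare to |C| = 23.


Plotkin bound M ≤ 24; given |C| = 23 ≤ bound (satisfied).

Check applicability: 2d = 24, n = 23.
2d − n = 1 > 0, so Plotkin applies.
Compute d/(2d−n) = 12/1 ≈ 12.0000.
⌊d/(2d−n)⌋ = 12.
Plotkin bound: M ≤ 2·12 = 24.
Given |C| = 23, check: satisfied.
This |C| is below the Plotkin bound.


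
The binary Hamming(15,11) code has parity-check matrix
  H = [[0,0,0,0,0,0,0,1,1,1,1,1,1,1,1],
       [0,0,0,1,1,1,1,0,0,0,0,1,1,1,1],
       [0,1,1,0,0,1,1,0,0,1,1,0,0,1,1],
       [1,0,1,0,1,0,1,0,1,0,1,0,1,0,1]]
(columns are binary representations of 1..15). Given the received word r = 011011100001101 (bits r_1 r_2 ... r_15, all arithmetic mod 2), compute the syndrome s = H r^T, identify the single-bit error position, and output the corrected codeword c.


s = (1, 0, 1, 1)^T, error position = 11, corrected codeword c = 011011100011101

Compute s = H r^T mod 2 one row at a time:
  s_1 = 0 + 0 + 0 + 0 + 1 + 1 + 0 + 1 = 3 ≡ 1 (mod 2).
  s_2 = 0 + 1 + 1 + 1 + 1 + 1 + 0 + 1 = 6 ≡ 0 (mod 2).
  s_3 = 1 + 1 + 1 + 1 + 0 + 0 + 0 + 1 = 5 ≡ 1 (mod 2).
  s_4 = 0 + 1 + 1 + 1 + 0 + 0 + 1 + 1 = 5 ≡ 1 (mod 2).
s = (1, 0, 1, 1)^T — this equals column 11 of H (binary 1011), so error is at position 11.
Correct: flip bit 11 of r = 011011100001101 to get c = 011011100011101.


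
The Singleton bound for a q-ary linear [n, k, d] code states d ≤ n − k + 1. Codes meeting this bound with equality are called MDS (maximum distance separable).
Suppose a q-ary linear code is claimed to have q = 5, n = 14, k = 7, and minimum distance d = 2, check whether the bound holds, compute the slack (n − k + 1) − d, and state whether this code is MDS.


Singleton RHS = n − k + 1 = 8, slack = 6, bound satisfied, not MDS.

Singleton bound: d ≤ n − k + 1.
Here n = 14, k = 7, so n − k + 1 = 8.
Given d = 2, check d ≤ 8: YES.
Slack = (n − k + 1) − d = 6.
The code is NOT MDS (slack = 6 > 0).
Description: the claimed parameters are [14, 7, 2]_5; such a code would be non-MDS.


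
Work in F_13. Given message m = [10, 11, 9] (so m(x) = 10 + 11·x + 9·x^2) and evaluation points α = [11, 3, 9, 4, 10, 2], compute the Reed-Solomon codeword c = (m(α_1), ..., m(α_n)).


c = [11, 7, 6, 3, 6, 3]

Message polynomial: m(x) = 10 + 11·x + 9·x^2 (mod 13).
For each evaluation point α_i, compute m(α_i) mod 13:
  α_1 = 11: Horner steps 9 → 6 → 11, so m(11) = 11.
  α_2 = 3: Horner steps 9 → 12 → 7, so m(3) = 7.
  α_3 = 9: Horner steps 9 → 1 → 6, so m(9) = 6.
  α_4 = 4: Horner steps 9 → 8 → 3, so m(4) = 3.
  α_5 = 10: Horner steps 9 → 10 → 6, so m(10) = 6.
  α_6 = 2: Horner steps 9 → 3 → 3, so m(2) = 3.
Codeword c = [11, 7, 6, 3, 6, 3] ∈ F_13^6.


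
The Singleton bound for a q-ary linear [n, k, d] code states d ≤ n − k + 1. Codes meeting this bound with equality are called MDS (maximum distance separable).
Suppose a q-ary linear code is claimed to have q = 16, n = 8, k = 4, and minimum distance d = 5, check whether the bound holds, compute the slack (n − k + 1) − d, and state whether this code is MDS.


Singleton RHS = n − k + 1 = 5, slack = 0, bound satisfied, MDS.

Singleton bound: d ≤ n − k + 1.
Here n = 8, k = 4, so n − k + 1 = 5.
Given d = 5, check d ≤ 5: YES.
Slack = (n − k + 1) − d = 0.
The code is MDS (slack = 0).
Description: the claimed parameters are [8, 4, 5]_16; such a code would be MDS (meets Singleton bound).


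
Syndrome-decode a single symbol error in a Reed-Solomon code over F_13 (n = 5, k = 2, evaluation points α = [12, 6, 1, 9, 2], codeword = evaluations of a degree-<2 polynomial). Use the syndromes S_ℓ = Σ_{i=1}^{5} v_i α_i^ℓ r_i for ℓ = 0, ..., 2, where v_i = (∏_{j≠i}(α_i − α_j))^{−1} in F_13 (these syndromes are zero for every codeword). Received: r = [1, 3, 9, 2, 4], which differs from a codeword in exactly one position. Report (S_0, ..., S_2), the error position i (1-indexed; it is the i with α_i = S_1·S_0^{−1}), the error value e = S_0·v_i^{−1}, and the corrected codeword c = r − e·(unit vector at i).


S = (5, 10, 7), error at position 5, error magnitude e = 4, c = [1, 3, 9, 2, 0].

Step 1: column multipliers v_i = (∏_{j≠i}(α_i − α_j))^{−1} mod 13.
  i = 1 (α = 12): (12−6)(12−1)(12−9)(12−2) = 6·11·3·10 = 1980 ≡ 4, so v_1 = 4^{−1} = 10 (mod 13).
  i = 2 (α = 6): (6−12)(6−1)(6−9)(6−2) = (−6)·5·(−3)·4 = 360 ≡ 9, so v_2 = 9^{−1} = 3 (mod 13).
  i = 3 (α = 1): (1−12)(1−6)(1−9)(1−2) = (−11)·(−5)·(−8)·(−1) = 440 ≡ 11, so v_3 = 11^{−1} = 6 (mod 13).
  i = 4 (α = 9): (9−12)(9−6)(9−1)(9−2) = (−3)·3·8·7 = −504 ≡ 3, so v_4 = 3^{−1} = 9 (mod 13).
  i = 5 (α = 2): (2−12)(2−6)(2−1)(2−9) = (−10)·(−4)·1·(−7) = −280 ≡ 6, so v_5 = 6^{−1} = 11 (mod 13).
  v = [10, 3, 6, 9, 11].
Step 2: syndromes of r = [1, 3, 9, 2, 4] (all sums mod 13).
  S_0 = Σ v_i r_i = 10·1 + 3·3 + 6·9 + 9·2 + 11·4 = 135 ≡ 5.
  S_1 = Σ v_i α_i r_i = 10·12·1 + 3·6·3 + 6·1·9 + 9·9·2 + 11·2·4 = 478 ≡ 10.
  α_i^2 mod 13 = [1, 10, 1, 3, 4].
  S_2 = Σ v_i α_i^2 r_i = 10·1·1 + 3·10·3 + 6·1·9 + 9·3·2 + 11·4·4 = 384 ≡ 7.
  S = (5, 10, 7) ≠ 0, so r is not a codeword (an error is present).
Step 3: locate the error. For a single error e at position i, S_ℓ = v_i·e·α_i^ℓ, so α_err = S_1/S_0.
  S_0^{−1} = 5^{−1} = 8 (mod 13), so α_err = 10·8 = 80 ≡ 2 = α_5. Error position i = 5.
  Consistency check: S_2/S_1 = 7·4 = 28 ≡ 2 = α_err ✓ (single-error assumption holds).
Step 4: error magnitude e = S_0/v_5 = S_0·∏_{j≠5}(α_5 − α_j) = 5·6 = 30 ≡ 4 (mod 13).
Step 5: correct position 5: c_5 = r_5 − e = 4 − 4 ≡ 0 (mod 13). Hence c = [1, 3, 9, 2, 0].
  Check: interpolating c through the α_i gives m(x) = 5 + 4·x (degree < 2) with m(α_i) = c_i for every i, so c is indeed a codeword.


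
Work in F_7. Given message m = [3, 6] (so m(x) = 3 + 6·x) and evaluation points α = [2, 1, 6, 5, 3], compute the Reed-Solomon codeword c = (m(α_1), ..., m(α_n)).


c = [1, 2, 4, 5, 0]

Message polynomial: m(x) = 3 + 6·x (mod 7).
For each evaluation point α_i, compute m(α_i) mod 7:
  α_1 = 2: Horner steps 6 → 1, so m(2) = 1.
  α_2 = 1: Horner steps 6 → 2, so m(1) = 2.
  α_3 = 6: Horner steps 6 → 4, so m(6) = 4.
  α_4 = 5: Horner steps 6 → 5, so m(5) = 5.
  α_5 = 3: Horner steps 6 → 0, so m(3) = 0.
Codeword c = [1, 2, 4, 5, 0] ∈ F_7^5.


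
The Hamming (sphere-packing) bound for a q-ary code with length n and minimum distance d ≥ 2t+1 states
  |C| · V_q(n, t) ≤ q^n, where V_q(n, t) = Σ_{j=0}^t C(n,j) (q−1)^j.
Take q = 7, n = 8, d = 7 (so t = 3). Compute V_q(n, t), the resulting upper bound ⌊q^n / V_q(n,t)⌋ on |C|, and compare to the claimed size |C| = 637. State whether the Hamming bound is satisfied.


V_q(n, t) = 13153, q^n = 5764801, Hamming bound = 438, |C| = 637 > bound (violated).

Step 1: Compute V_q(n, t) = Σ_{j=0}^3 C(n, j) (q−1)^j.
  j = 0: C(8,0)·(6)^0 = 1·1 = 1.
  j = 1: C(8,1)·(6)^1 = 8·6 = 48.
  j = 2: C(8,2)·(6)^2 = 28·36 = 1008.
  j = 3: C(8,3)·(6)^3 = 56·216 = 12096.
  V_q(n, t) = 1 + 48 + 1008 + 12096 = 13153.
Step 2: q^n = 7^8 = 5764801.
Step 3: Hamming bound ⌊q^n / V_q(n,t)⌋ = ⌊5764801/13153⌋ = 438.
Step 4: Compare |C| = 637 to 438: violated.
The claimed |C| lies above the Hamming bound, so no 7-ary code of length 8 with d ≥ 7 can have 637 codewords.


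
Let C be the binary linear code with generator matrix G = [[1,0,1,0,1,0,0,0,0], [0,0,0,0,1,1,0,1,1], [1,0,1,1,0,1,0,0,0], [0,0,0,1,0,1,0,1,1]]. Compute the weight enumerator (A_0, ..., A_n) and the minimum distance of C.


Weight distribution: A_0 = 1, A_1 = 1, A_2 = 1, A_3 = 5, A_4 = 5, A_5 = 1, A_6 = 1, A_7 = 1. Minimum distance d = 1.

Enumerate all 2^4 = 16 messages m ∈ F_2^4.
For each, compute codeword c = mG in F_2^9, then tally its weight.
  m = 0000 → c = 000000000, weight = 0.
  m = 1000 → c = 101010000, weight = 3.
  m = 0100 → c = 000011011, weight = 4.
  m = 1100 → c = 101001011, weight = 5.
  m = 0010 → c = 101101000, weight = 4.
  m = 1010 → c = 000111000, weight = 3.
  m = 0110 → c = 101110011, weight = 6.
  m = 1110 → c = 000100011, weight = 3.
  m = 0001 → c = 000101011, weight = 4.
  m = 1001 → c = 101111011, weight = 7.
  m = 0101 → c = 000110000, weight = 2.
  m = 1101 → c = 101100000, weight = 3.
  m = 0011 → c = 101000011, weight = 4.
  m = 1011 → c = 000010011, weight = 3.
  m = 0111 → c = 101011000, weight = 4.
  m = 1111 → c = 000001000, weight = 1.
Tally weights:
  weight 0: 1 codewords.
  weight 1: 1 codewords.
  weight 2: 1 codewords.
  weight 3: 5 codewords.
  weight 4: 5 codewords.
  weight 5: 1 codewords.
  weight 6: 1 codewords.
  weight 7: 1 codewords.
Minimum distance d = smallest w > 0 with A_w > 0 = 1.
Sanity: Σ A_w = 16 = 2^4 = 16 ✓.


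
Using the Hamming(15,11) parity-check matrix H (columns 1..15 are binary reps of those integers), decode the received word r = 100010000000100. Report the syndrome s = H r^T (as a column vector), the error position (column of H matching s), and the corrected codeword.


s = (1, 0, 0, 1)^T, error position = 9, corrected codeword c = 100010001000100

Compute s = H r^T mod 2 one row at a time:
  s_1 = 0 + 0 + 0 + 0 + 0 + 1 + 0 + 0 = 1 ≡ 1 (mod 2).
  s_2 = 0 + 1 + 0 + 0 + 0 + 1 + 0 + 0 = 2 ≡ 0 (mod 2).
  s_3 = 0 + 0 + 0 + 0 + 0 + 0 + 0 + 0 = 0 ≡ 0 (mod 2).
  s_4 = 1 + 0 + 1 + 0 + 0 + 0 + 1 + 0 = 3 ≡ 1 (mod 2).
s = (1, 0, 0, 1)^T — this equals column 9 of H (binary 1001), so error is at position 9.
Correct: flip bit 9 of r = 100010000000100 to get c = 100010001000100.


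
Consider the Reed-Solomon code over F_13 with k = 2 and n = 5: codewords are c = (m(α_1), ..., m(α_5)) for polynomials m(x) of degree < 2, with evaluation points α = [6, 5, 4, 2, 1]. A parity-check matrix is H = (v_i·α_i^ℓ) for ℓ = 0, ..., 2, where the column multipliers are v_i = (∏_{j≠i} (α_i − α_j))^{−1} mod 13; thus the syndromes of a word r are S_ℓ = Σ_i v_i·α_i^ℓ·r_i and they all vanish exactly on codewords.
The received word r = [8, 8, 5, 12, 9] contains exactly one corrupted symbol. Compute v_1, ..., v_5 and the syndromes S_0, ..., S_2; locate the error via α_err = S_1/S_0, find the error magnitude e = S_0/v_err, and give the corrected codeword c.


S = (10, 8, 9), error at position 1, error magnitude e = 10, c = [11, 8, 5, 12, 9].

Step 1: column multipliers v_i = (∏_{j≠i}(α_i − α_j))^{−1} mod 13.
  i = 1 (α = 6): (6−5)(6−4)(6−2)(6−1) = 1·2·4·5 = 40 ≡ 1, so v_1 = 1^{−1} = 1 (mod 13).
  i = 2 (α = 5): (5−6)(5−4)(5−2)(5−1) = (−1)·1·3·4 = −12 ≡ 1, so v_2 = 1^{−1} = 1 (mod 13).
  i = 3 (α = 4): (4−6)(4−5)(4−2)(4−1) = (−2)·(−1)·2·3 = 12 ≡ 12, so v_3 = 12^{−1} = 12 (mod 13).
  i = 4 (α = 2): (2−6)(2−5)(2−4)(2−1) = (−4)·(−3)·(−2)·1 = −24 ≡ 2, so v_4 = 2^{−1} = 7 (mod 13).
  i = 5 (α = 1): (1−6)(1−5)(1−4)(1−2) = (−5)·(−4)·(−3)·(−1) = 60 ≡ 8, so v_5 = 8^{−1} = 5 (mod 13).
  v = [1, 1, 12, 7, 5].
Step 2: syndromes of r = [8, 8, 5, 12, 9] (all sums mod 13).
  S_0 = Σ v_i r_i = 1·8 + 1·8 + 12·5 + 7·12 + 5·9 = 205 ≡ 10.
  S_1 = Σ v_i α_i r_i = 1·6·8 + 1·5·8 + 12·4·5 + 7·2·12 + 5·1·9 = 541 ≡ 8.
  α_i^2 mod 13 = [10, 12, 3, 4, 1].
  S_2 = Σ v_i α_i^2 r_i = 1·10·8 + 1·12·8 + 12·3·5 + 7·4·12 + 5·1·9 = 737 ≡ 9.
  S = (10, 8, 9) ≠ 0, so r is not a codeword (an error is present).
Step 3: locate the error. For a single error e at position i, S_ℓ = v_i·e·α_i^ℓ, so α_err = S_1/S_0.
  S_0^{−1} = 10^{−1} = 4 (mod 13), so α_err = 8·4 = 32 ≡ 6 = α_1. Error position i = 1.
  Consistency check: S_2/S_1 = 9·5 = 45 ≡ 6 = α_err ✓ (single-error assumption holds).
Step 4: error magnitude e = S_0/v_1 = S_0·∏_{j≠1}(α_1 − α_j) = 10·1 = 10 ≡ 10 (mod 13).
Step 5: correct position 1: c_1 = r_1 − e = 8 − 10 ≡ 11 (mod 13). Hence c = [11, 8, 5, 12, 9].
  Check: interpolating c through the α_i gives m(x) = 6 + 3·x (degree < 2) with m(α_i) = c_i for every i, so c is indeed a codeword.
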